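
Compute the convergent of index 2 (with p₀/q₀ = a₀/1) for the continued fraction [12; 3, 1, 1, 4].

49/4

Using pₖ = aₖpₖ₋₁ + pₖ₋₂, qₖ = aₖqₖ₋₁ + qₖ₋₂ (with p₋₁=1, p₋₂=0, q₋₁=0, q₋₂=1):
  k=0: a=12, p=12, q=1
  k=1: a=3, p=37, q=3
  k=2: a=1, p=49, q=4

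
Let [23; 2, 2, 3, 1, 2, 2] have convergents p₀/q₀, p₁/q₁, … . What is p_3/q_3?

398/17

Using pₖ = aₖpₖ₋₁ + pₖ₋₂, qₖ = aₖqₖ₋₁ + qₖ₋₂ (with p₋₁=1, p₋₂=0, q₋₁=0, q₋₂=1):
  k=0: a=23, p=23, q=1
  k=1: a=2, p=47, q=2
  k=2: a=2, p=117, q=5
  k=3: a=3, p=398, q=17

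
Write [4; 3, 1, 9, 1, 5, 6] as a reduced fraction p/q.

6669/1567

Fold from the inside: start with 6/1.
  5 + 1/6 = 31/6
  1 + 6/31 = 37/31
  9 + 31/37 = 364/37
  1 + 37/364 = 401/364
  3 + 364/401 = 1567/401
  4 + 401/1567 = 6669/1567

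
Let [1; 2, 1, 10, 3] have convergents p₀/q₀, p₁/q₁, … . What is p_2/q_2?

4/3

Using pₖ = aₖpₖ₋₁ + pₖ₋₂, qₖ = aₖqₖ₋₁ + qₖ₋₂ (with p₋₁=1, p₋₂=0, q₋₁=0, q₋₂=1):
  k=0: a=1, p=1, q=1
  k=1: a=2, p=3, q=2
  k=2: a=1, p=4, q=3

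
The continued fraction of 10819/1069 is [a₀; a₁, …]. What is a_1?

8

10819 = 10·1069 + 129   →  a_0 = 10
1069 = 8·129 + 37   →  a_1 = 8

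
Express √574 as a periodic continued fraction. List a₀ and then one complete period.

a₀ = ⌊√574⌋ = 23.
With m₀=0, d₀=1 and mₖ₊₁ = dₖaₖ − mₖ, dₖ₊₁ = (n − mₖ₊₁²)/dₖ, aₖ₊₁ = ⌊(a₀+mₖ₊₁)/dₖ₊₁⌋:
  k=1: m=23, d=45, a=1
  k=2: m=22, d=2, a=22
  k=3: m=22, d=45, a=1
  k=4: m=23, d=1, a=46
d=1 and a=2a₀=46 at k=4, so the next step gives (m, d) = (23, 45) again — its k=1 value — and the period has length 4.

[23; 1, 22, 1, 46]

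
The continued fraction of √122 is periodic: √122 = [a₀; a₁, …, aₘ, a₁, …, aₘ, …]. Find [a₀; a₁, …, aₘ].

a₀ = ⌊√122⌋ = 11.
With m₀=0, d₀=1 and mₖ₊₁ = dₖaₖ − mₖ, dₖ₊₁ = (n − mₖ₊₁²)/dₖ, aₖ₊₁ = ⌊(a₀+mₖ₊₁)/dₖ₊₁⌋:
  k=1: m=11, d=1, a=22
d=1 and a=2a₀=22 at k=1, so the next step gives (m, d) = (11, 1) again — its k=1 value — and the period has length 1.

[11; 22]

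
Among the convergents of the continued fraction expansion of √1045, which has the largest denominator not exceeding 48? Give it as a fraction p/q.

1487/46

√1045 = [32; 3, 15, 1, 4, 1, 15, 3, 64, …] (period length 8).
Convergents:
  p_0/q_0 = 32/1
  p_1/q_1 = 97/3
  p_2/q_2 = 1487/46
  p_3/q_3 = 1584/49
q_2 = 46 ≤ 48 < 49 = q_3, so the answer is 1487/46.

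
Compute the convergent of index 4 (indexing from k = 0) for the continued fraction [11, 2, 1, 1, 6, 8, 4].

376/33

Using pₖ = aₖpₖ₋₁ + pₖ₋₂, qₖ = aₖqₖ₋₁ + qₖ₋₂ (with p₋₁=1, p₋₂=0, q₋₁=0, q₋₂=1):
  k=0: a=11, p=11, q=1
  k=1: a=2, p=23, q=2
  k=2: a=1, p=34, q=3
  k=3: a=1, p=57, q=5
  k=4: a=6, p=376, q=33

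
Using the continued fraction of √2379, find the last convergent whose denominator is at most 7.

√2379 = [48; 1, 3, 2, 3, 1, 96, …] (period length 6).
Convergents:
  p_0/q_0 = 48/1
  p_1/q_1 = 49/1
  p_2/q_2 = 195/4
  p_3/q_3 = 439/9
q_2 = 4 ≤ 7 < 9 = q_3, so the answer is 195/4.

195/4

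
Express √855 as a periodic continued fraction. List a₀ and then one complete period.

[29; 4, 6, 4, 58]

a₀ = ⌊√855⌋ = 29.
With m₀=0, d₀=1 and mₖ₊₁ = dₖaₖ − mₖ, dₖ₊₁ = (n − mₖ₊₁²)/dₖ, aₖ₊₁ = ⌊(a₀+mₖ₊₁)/dₖ₊₁⌋:
  k=1: m=29, d=14, a=4
  k=2: m=27, d=9, a=6
  k=3: m=27, d=14, a=4
  k=4: m=29, d=1, a=58
d=1 and a=2a₀=58 at k=4, so the next step gives (m, d) = (29, 14) again — its k=1 value — and the period has length 4.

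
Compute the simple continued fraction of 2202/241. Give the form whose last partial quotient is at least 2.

[9; 7, 3, 3, 3]

2202 = 9*241 + 33
241 = 7*33 + 10
33 = 3*10 + 3
10 = 3*3 + 1
3 = 3*1 + 0  (stop)
So 2202/241 = [9; 7, 3, 3, 3].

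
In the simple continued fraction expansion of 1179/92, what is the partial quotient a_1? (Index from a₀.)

1

1179 = 12·92 + 75   →  a_0 = 12
92 = 1·75 + 17   →  a_1 = 1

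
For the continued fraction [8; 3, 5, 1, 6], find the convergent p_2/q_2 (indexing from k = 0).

Using pₖ = aₖpₖ₋₁ + pₖ₋₂, qₖ = aₖqₖ₋₁ + qₖ₋₂ (with p₋₁=1, p₋₂=0, q₋₁=0, q₋₂=1):
  k=0: a=8, p=8, q=1
  k=1: a=3, p=25, q=3
  k=2: a=5, p=133, q=16

133/16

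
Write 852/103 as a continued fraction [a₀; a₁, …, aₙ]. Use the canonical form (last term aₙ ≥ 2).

852 = 8·103 + 28
103 = 3·28 + 19
28 = 1·19 + 9
19 = 2·9 + 1
9 = 9·1 + 0  (stop)
So 852/103 = [8; 3, 1, 2, 9].

[8; 3, 1, 2, 9]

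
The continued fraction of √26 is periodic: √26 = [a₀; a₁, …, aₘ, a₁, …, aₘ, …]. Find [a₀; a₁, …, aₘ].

a₀ = ⌊√26⌋ = 5.
With m₀=0, d₀=1 and mₖ₊₁ = dₖaₖ − mₖ, dₖ₊₁ = (n − mₖ₊₁²)/dₖ, aₖ₊₁ = ⌊(a₀+mₖ₊₁)/dₖ₊₁⌋:
  k=1: m=5, d=1, a=10
d=1 and a=2a₀=10 at k=1, so the next step gives (m, d) = (5, 1) again — its k=1 value — and the period has length 1.

[5; 10]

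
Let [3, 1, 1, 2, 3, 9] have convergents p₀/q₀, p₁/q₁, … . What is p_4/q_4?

61/17

Using pₖ = aₖpₖ₋₁ + pₖ₋₂, qₖ = aₖqₖ₋₁ + qₖ₋₂ (with p₋₁=1, p₋₂=0, q₋₁=0, q₋₂=1):
  k=0: a=3, p=3, q=1
  k=1: a=1, p=4, q=1
  k=2: a=1, p=7, q=2
  k=3: a=2, p=18, q=5
  k=4: a=3, p=61, q=17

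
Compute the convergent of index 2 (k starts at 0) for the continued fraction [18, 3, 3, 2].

Using pₖ = aₖpₖ₋₁ + pₖ₋₂, qₖ = aₖqₖ₋₁ + qₖ₋₂ (with p₋₁=1, p₋₂=0, q₋₁=0, q₋₂=1):
  k=0: a=18, p=18, q=1
  k=1: a=3, p=55, q=3
  k=2: a=3, p=183, q=10

183/10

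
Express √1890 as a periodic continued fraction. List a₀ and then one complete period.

a₀ = ⌊√1890⌋ = 43.
With m₀=0, d₀=1 and mₖ₊₁ = dₖaₖ − mₖ, dₖ₊₁ = (n − mₖ₊₁²)/dₖ, aₖ₊₁ = ⌊(a₀+mₖ₊₁)/dₖ₊₁⌋:
  k=1: m=43, d=41, a=2
  k=2: m=39, d=9, a=9
  k=3: m=42, d=14, a=6
  k=4: m=42, d=9, a=9
  k=5: m=39, d=41, a=2
  k=6: m=43, d=1, a=86
d=1 and a=2a₀=86 at k=6, so the next step gives (m, d) = (43, 41) again — its k=1 value — and the period has length 6.

[43; 2, 9, 6, 9, 2, 86]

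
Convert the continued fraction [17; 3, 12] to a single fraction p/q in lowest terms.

Fold from the inside: start with 12/1.
  3 + 1/12 = 37/12
  17 + 12/37 = 641/37

641/37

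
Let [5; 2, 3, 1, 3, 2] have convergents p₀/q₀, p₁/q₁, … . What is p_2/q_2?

Using pₖ = aₖpₖ₋₁ + pₖ₋₂, qₖ = aₖqₖ₋₁ + qₖ₋₂ (with p₋₁=1, p₋₂=0, q₋₁=0, q₋₂=1):
  k=0: a=5, p=5, q=1
  k=1: a=2, p=11, q=2
  k=2: a=3, p=38, q=7

38/7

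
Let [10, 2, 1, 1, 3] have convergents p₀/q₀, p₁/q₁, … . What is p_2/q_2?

31/3

Using pₖ = aₖpₖ₋₁ + pₖ₋₂, qₖ = aₖqₖ₋₁ + qₖ₋₂ (with p₋₁=1, p₋₂=0, q₋₁=0, q₋₂=1):
  k=0: a=10, p=10, q=1
  k=1: a=2, p=21, q=2
  k=2: a=1, p=31, q=3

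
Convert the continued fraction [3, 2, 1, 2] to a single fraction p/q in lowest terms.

Fold from the inside: start with 2/1.
  1 + 1/2 = 3/2
  2 + 2/3 = 8/3
  3 + 3/8 = 27/8

27/8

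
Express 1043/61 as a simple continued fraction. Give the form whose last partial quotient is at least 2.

1043 = 17*61 + 6
61 = 10*6 + 1
6 = 6*1 + 0  (stop)
So 1043/61 = [17; 10, 6].

[17; 10, 6]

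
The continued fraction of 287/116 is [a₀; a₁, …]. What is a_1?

2

287 = 2·116 + 55   →  a_0 = 2
116 = 2·55 + 6   →  a_1 = 2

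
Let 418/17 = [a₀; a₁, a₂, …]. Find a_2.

1

418 = 24·17 + 10   →  a_0 = 24
17 = 1·10 + 7   →  a_1 = 1
10 = 1·7 + 3   →  a_2 = 1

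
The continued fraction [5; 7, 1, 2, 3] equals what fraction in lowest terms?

395/77

Using pₖ = aₖpₖ₋₁ + pₖ₋₂ and qₖ = aₖqₖ₋₁ + qₖ₋₂:
  k=0: a=5, p=5, q=1
  k=1: a=7, p=36, q=7
  k=2: a=1, p=41, q=8
  k=3: a=2, p=118, q=23
  k=4: a=3, p=395, q=77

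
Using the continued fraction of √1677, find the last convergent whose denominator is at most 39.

819/20

√1677 = [40; 1, 19, 2, 19, 1, 80, …] (period length 6).
Convergents:
  p_0/q_0 = 40/1
  p_1/q_1 = 41/1
  p_2/q_2 = 819/20
  p_3/q_3 = 1679/41
q_2 = 20 ≤ 39 < 41 = q_3, so the answer is 819/20.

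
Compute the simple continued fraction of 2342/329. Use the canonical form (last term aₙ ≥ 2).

2342 = 7*329 + 39
329 = 8*39 + 17
39 = 2*17 + 5
17 = 3*5 + 2
5 = 2*2 + 1
2 = 2*1 + 0  (stop)
So 2342/329 = [7; 8, 2, 3, 2, 2].

[7; 8, 2, 3, 2, 2]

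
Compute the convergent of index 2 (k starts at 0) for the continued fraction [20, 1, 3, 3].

Using pₖ = aₖpₖ₋₁ + pₖ₋₂, qₖ = aₖqₖ₋₁ + qₖ₋₂ (with p₋₁=1, p₋₂=0, q₋₁=0, q₋₂=1):
  k=0: a=20, p=20, q=1
  k=1: a=1, p=21, q=1
  k=2: a=3, p=83, q=4

83/4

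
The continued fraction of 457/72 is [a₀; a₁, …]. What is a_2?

1

457 = 6·72 + 25   →  a_0 = 6
72 = 2·25 + 22   →  a_1 = 2
25 = 1·22 + 3   →  a_2 = 1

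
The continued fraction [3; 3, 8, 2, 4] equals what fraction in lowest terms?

Fold from the inside: start with 4/1.
  2 + 1/4 = 9/4
  8 + 4/9 = 76/9
  3 + 9/76 = 237/76
  3 + 76/237 = 787/237

787/237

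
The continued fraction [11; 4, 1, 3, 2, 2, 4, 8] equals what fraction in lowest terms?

Using pₖ = aₖpₖ₋₁ + pₖ₋₂ and qₖ = aₖqₖ₋₁ + qₖ₋₂:
  k=0: a=11, p=11, q=1
  k=1: a=4, p=45, q=4
  k=2: a=1, p=56, q=5
  k=3: a=3, p=213, q=19
  k=4: a=2, p=482, q=43
  k=5: a=2, p=1177, q=105
  k=6: a=4, p=5190, q=463
  k=7: a=8, p=42697, q=3809

42697/3809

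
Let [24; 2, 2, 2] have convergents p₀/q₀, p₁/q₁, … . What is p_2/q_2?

Using pₖ = aₖpₖ₋₁ + pₖ₋₂, qₖ = aₖqₖ₋₁ + qₖ₋₂ (with p₋₁=1, p₋₂=0, q₋₁=0, q₋₂=1):
  k=0: a=24, p=24, q=1
  k=1: a=2, p=49, q=2
  k=2: a=2, p=122, q=5

122/5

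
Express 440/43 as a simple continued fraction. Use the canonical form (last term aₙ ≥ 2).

[10; 4, 3, 3]

440 = 10·43 + 10
43 = 4·10 + 3
10 = 3·3 + 1
3 = 3·1 + 0  (stop)
So 440/43 = [10; 4, 3, 3].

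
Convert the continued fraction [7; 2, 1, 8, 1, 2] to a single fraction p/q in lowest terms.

Using pₖ = aₖpₖ₋₁ + pₖ₋₂ and qₖ = aₖqₖ₋₁ + qₖ₋₂:
  k=0: a=7, p=7, q=1
  k=1: a=2, p=15, q=2
  k=2: a=1, p=22, q=3
  k=3: a=8, p=191, q=26
  k=4: a=1, p=213, q=29
  k=5: a=2, p=617, q=84

617/84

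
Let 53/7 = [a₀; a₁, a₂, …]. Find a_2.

1

53 = 7·7 + 4   →  a_0 = 7
7 = 1·4 + 3   →  a_1 = 1
4 = 1·3 + 1   →  a_2 = 1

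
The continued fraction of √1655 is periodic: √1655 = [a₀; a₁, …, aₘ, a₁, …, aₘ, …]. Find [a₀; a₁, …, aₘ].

[40; 1, 2, 7, 16, 7, 2, 1, 80]

a₀ = ⌊√1655⌋ = 40.
With m₀=0, d₀=1 and mₖ₊₁ = dₖaₖ − mₖ, dₖ₊₁ = (n − mₖ₊₁²)/dₖ, aₖ₊₁ = ⌊(a₀+mₖ₊₁)/dₖ₊₁⌋:
  k=1: m=40, d=55, a=1
  k=2: m=15, d=26, a=2
  k=3: m=37, d=11, a=7
  k=4: m=40, d=5, a=16
  k=5: m=40, d=11, a=7
  k=6: m=37, d=26, a=2
  k=7: m=15, d=55, a=1
  k=8: m=40, d=1, a=80
d=1 and a=2a₀=80 at k=8, so the next step gives (m, d) = (40, 55) again — its k=1 value — and the period has length 8.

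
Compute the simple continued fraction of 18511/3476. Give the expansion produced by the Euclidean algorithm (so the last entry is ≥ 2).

18511 = 5·3476 + 1131
3476 = 3·1131 + 83
1131 = 13·83 + 52
83 = 1·52 + 31
52 = 1·31 + 21
31 = 1·21 + 10
21 = 2·10 + 1
10 = 10·1 + 0  (stop)
So 18511/3476 = [5; 3, 13, 1, 1, 1, 2, 10].

[5; 3, 13, 1, 1, 1, 2, 10]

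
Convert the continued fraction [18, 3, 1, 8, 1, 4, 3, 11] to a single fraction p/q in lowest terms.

126390/6923

Using pₖ = aₖpₖ₋₁ + pₖ₋₂ and qₖ = aₖqₖ₋₁ + qₖ₋₂:
  k=0: a=18, p=18, q=1
  k=1: a=3, p=55, q=3
  k=2: a=1, p=73, q=4
  k=3: a=8, p=639, q=35
  k=4: a=1, p=712, q=39
  k=5: a=4, p=3487, q=191
  k=6: a=3, p=11173, q=612
  k=7: a=11, p=126390, q=6923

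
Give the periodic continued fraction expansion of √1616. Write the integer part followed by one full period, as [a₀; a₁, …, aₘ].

[40; 5, 80]

a₀ = ⌊√1616⌋ = 40.
With m₀=0, d₀=1 and mₖ₊₁ = dₖaₖ − mₖ, dₖ₊₁ = (n − mₖ₊₁²)/dₖ, aₖ₊₁ = ⌊(a₀+mₖ₊₁)/dₖ₊₁⌋:
  k=1: m=40, d=16, a=5
  k=2: m=40, d=1, a=80
d=1 and a=2a₀=80 at k=2, so the next step gives (m, d) = (40, 16) again — its k=1 value — and the period has length 2.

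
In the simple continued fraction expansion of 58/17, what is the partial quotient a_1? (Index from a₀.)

58 = 3·17 + 7   →  a_0 = 3
17 = 2·7 + 3   →  a_1 = 2

2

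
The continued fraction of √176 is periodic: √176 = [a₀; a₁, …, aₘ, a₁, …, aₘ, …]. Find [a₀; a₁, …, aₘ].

a₀ = ⌊√176⌋ = 13.

[13; 3, 1, 3, 26]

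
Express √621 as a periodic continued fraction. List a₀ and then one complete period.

a₀ = ⌊√621⌋ = 24.

[24; 1, 11, 2, 11, 1, 48]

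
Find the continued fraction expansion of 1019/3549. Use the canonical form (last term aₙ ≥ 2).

1019 = 0×3549 + 1019
3549 = 3×1019 + 492
1019 = 2×492 + 35
492 = 14×35 + 2
35 = 17×2 + 1
2 = 2×1 + 0  (stop)
So 1019/3549 = [0; 3, 2, 14, 17, 2].

[0; 3, 2, 14, 17, 2]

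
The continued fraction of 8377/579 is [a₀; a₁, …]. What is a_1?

2

8377 = 14·579 + 271   →  a_0 = 14
579 = 2·271 + 37   →  a_1 = 2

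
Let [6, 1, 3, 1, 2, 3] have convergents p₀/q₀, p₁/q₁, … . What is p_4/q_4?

95/14

Using pₖ = aₖpₖ₋₁ + pₖ₋₂, qₖ = aₖqₖ₋₁ + qₖ₋₂ (with p₋₁=1, p₋₂=0, q₋₁=0, q₋₂=1):
  k=0: a=6, p=6, q=1
  k=1: a=1, p=7, q=1
  k=2: a=3, p=27, q=4
  k=3: a=1, p=34, q=5
  k=4: a=2, p=95, q=14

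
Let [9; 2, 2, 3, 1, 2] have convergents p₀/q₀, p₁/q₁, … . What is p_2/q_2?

Using pₖ = aₖpₖ₋₁ + pₖ₋₂, qₖ = aₖqₖ₋₁ + qₖ₋₂ (with p₋₁=1, p₋₂=0, q₋₁=0, q₋₂=1):
  k=0: a=9, p=9, q=1
  k=1: a=2, p=19, q=2
  k=2: a=2, p=47, q=5

47/5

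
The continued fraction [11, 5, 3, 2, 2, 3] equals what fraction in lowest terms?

Using pₖ = aₖpₖ₋₁ + pₖ₋₂ and qₖ = aₖqₖ₋₁ + qₖ₋₂:
  k=0: a=11, p=11, q=1
  k=1: a=5, p=56, q=5
  k=2: a=3, p=179, q=16
  k=3: a=2, p=414, q=37
  k=4: a=2, p=1007, q=90
  k=5: a=3, p=3435, q=307

3435/307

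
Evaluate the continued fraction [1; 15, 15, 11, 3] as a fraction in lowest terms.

Fold from the inside: start with 3/1.
  11 + 1/3 = 34/3
  15 + 3/34 = 513/34
  15 + 34/513 = 7729/513
  1 + 513/7729 = 8242/7729

8242/7729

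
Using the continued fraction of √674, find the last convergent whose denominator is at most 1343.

34399/1325

√674 = [25; 1, 24, 1, 50, …] (period length 4).
Convergents:
  p_0/q_0 = 25/1
  p_1/q_1 = 26/1
  p_2/q_2 = 649/25
  p_3/q_3 = 675/26
  p_4/q_4 = 34399/1325
  p_5/q_5 = 35074/1351
q_4 = 1325 ≤ 1343 < 1351 = q_5, so the answer is 34399/1325.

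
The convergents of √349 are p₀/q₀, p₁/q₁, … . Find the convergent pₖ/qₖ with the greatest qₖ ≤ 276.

2933/157

√349 = [18; 1, 2, 7, 7, 2, 1, 36, …] (period length 7).
Convergents:
  p_0/q_0 = 18/1
  p_1/q_1 = 19/1
  p_2/q_2 = 56/3
  p_3/q_3 = 411/22
  p_4/q_4 = 2933/157
  p_5/q_5 = 6277/336
q_4 = 157 ≤ 276 < 336 = q_5, so the answer is 2933/157.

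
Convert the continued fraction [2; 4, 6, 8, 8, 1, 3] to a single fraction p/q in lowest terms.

Fold from the inside: start with 3/1.
  1 + 1/3 = 4/3
  8 + 3/4 = 35/4
  8 + 4/35 = 284/35
  6 + 35/284 = 1739/284
  4 + 284/1739 = 7240/1739
  2 + 1739/7240 = 16219/7240

16219/7240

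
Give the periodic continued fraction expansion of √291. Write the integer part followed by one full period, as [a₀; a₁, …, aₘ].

[17; 17, 34]

a₀ = ⌊√291⌋ = 17.
With m₀=0, d₀=1 and mₖ₊₁ = dₖaₖ − mₖ, dₖ₊₁ = (n − mₖ₊₁²)/dₖ, aₖ₊₁ = ⌊(a₀+mₖ₊₁)/dₖ₊₁⌋:
  k=1: m=17, d=2, a=17
  k=2: m=17, d=1, a=34
d=1 and a=2a₀=34 at k=2, so the next step gives (m, d) = (17, 2) again — its k=1 value — and the period has length 2.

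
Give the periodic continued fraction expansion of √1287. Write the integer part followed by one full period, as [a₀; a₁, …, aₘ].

a₀ = ⌊√1287⌋ = 35.

[35; 1, 6, 1, 70]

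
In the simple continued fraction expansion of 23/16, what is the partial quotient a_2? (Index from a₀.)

23 = 1·16 + 7   →  a_0 = 1
16 = 2·7 + 2   →  a_1 = 2
7 = 3·2 + 1   →  a_2 = 3

3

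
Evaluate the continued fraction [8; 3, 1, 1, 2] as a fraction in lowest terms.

Using pₖ = aₖpₖ₋₁ + pₖ₋₂ and qₖ = aₖqₖ₋₁ + qₖ₋₂:
  k=0: a=8, p=8, q=1
  k=1: a=3, p=25, q=3
  k=2: a=1, p=33, q=4
  k=3: a=1, p=58, q=7
  k=4: a=2, p=149, q=18

149/18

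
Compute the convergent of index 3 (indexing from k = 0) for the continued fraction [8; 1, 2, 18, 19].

477/55

Using pₖ = aₖpₖ₋₁ + pₖ₋₂, qₖ = aₖqₖ₋₁ + qₖ₋₂ (with p₋₁=1, p₋₂=0, q₋₁=0, q₋₂=1):
  k=0: a=8, p=8, q=1
  k=1: a=1, p=9, q=1
  k=2: a=2, p=26, q=3
  k=3: a=18, p=477, q=55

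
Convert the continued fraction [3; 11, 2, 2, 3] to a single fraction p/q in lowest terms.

599/194

Using pₖ = aₖpₖ₋₁ + pₖ₋₂ and qₖ = aₖqₖ₋₁ + qₖ₋₂:
  k=0: a=3, p=3, q=1
  k=1: a=11, p=34, q=11
  k=2: a=2, p=71, q=23
  k=3: a=2, p=176, q=57
  k=4: a=3, p=599, q=194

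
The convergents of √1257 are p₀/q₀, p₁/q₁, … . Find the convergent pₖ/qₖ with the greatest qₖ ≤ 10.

319/9

√1257 = [35; 2, 4, 1, 22, 1, 4, 2, 70, …] (period length 8).
Convergents:
  p_0/q_0 = 35/1
  p_1/q_1 = 71/2
  p_2/q_2 = 319/9
  p_3/q_3 = 390/11
q_2 = 9 ≤ 10 < 11 = q_3, so the answer is 319/9.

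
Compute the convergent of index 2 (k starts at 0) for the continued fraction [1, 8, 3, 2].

Using pₖ = aₖpₖ₋₁ + pₖ₋₂, qₖ = aₖqₖ₋₁ + qₖ₋₂ (with p₋₁=1, p₋₂=0, q₋₁=0, q₋₂=1):
  k=0: a=1, p=1, q=1
  k=1: a=8, p=9, q=8
  k=2: a=3, p=28, q=25

28/25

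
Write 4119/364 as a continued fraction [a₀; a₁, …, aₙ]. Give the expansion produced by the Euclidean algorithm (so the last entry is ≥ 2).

[11; 3, 6, 19]

4119 = 11·364 + 115
364 = 3·115 + 19
115 = 6·19 + 1
19 = 19·1 + 0  (stop)
So 4119/364 = [11; 3, 6, 19].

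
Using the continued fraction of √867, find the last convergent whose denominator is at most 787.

√867 = [29; 2, 4, 29, 4, 2, 58, …] (period length 6).
Convergents:
  p_0/q_0 = 29/1
  p_1/q_1 = 59/2
  p_2/q_2 = 265/9
  p_3/q_3 = 7744/263
  p_4/q_4 = 31241/1061
q_3 = 263 ≤ 787 < 1061 = q_4, so the answer is 7744/263.

7744/263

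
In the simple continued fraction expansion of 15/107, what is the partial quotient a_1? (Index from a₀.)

7

15 = 0·107 + 15   →  a_0 = 0
107 = 7·15 + 2   →  a_1 = 7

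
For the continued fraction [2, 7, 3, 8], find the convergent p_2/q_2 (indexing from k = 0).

Using pₖ = aₖpₖ₋₁ + pₖ₋₂, qₖ = aₖqₖ₋₁ + qₖ₋₂ (with p₋₁=1, p₋₂=0, q₋₁=0, q₋₂=1):
  k=0: a=2, p=2, q=1
  k=1: a=7, p=15, q=7
  k=2: a=3, p=47, q=22

47/22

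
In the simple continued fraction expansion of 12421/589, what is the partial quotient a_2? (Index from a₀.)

12421 = 21·589 + 52   →  a_0 = 21
589 = 11·52 + 17   →  a_1 = 11
52 = 3·17 + 1   →  a_2 = 3

3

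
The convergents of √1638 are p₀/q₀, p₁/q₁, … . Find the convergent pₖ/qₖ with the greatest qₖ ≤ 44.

√1638 = [40; 2, 8, 2, 80, …] (period length 4).
Convergents:
  p_0/q_0 = 40/1
  p_1/q_1 = 81/2
  p_2/q_2 = 688/17
  p_3/q_3 = 1457/36
  p_4/q_4 = 117248/2897
q_3 = 36 ≤ 44 < 2897 = q_4, so the answer is 1457/36.

1457/36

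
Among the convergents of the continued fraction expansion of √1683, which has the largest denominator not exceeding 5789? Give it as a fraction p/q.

137965/3363

√1683 = [41; 41, 82, …] (period length 2).
Convergents:
  p_0/q_0 = 41/1
  p_1/q_1 = 1682/41
  p_2/q_2 = 137965/3363
  p_3/q_3 = 5658247/137924
q_2 = 3363 ≤ 5789 < 137924 = q_3, so the answer is 137965/3363.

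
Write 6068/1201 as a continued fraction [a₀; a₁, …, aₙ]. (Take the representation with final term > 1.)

[5; 19, 15, 1, 3]

6068 = 5×1201 + 63
1201 = 19×63 + 4
63 = 15×4 + 3
4 = 1×3 + 1
3 = 3×1 + 0  (stop)
So 6068/1201 = [5; 19, 15, 1, 3].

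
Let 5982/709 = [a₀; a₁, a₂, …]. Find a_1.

2

5982 = 8·709 + 310   →  a_0 = 8
709 = 2·310 + 89   →  a_1 = 2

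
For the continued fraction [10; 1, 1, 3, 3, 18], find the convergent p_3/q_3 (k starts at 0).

74/7

Using pₖ = aₖpₖ₋₁ + pₖ₋₂, qₖ = aₖqₖ₋₁ + qₖ₋₂ (with p₋₁=1, p₋₂=0, q₋₁=0, q₋₂=1):
  k=0: a=10, p=10, q=1
  k=1: a=1, p=11, q=1
  k=2: a=1, p=21, q=2
  k=3: a=3, p=74, q=7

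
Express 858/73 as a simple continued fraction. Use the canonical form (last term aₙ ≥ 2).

[11; 1, 3, 18]

858 = 11×73 + 55
73 = 1×55 + 18
55 = 3×18 + 1
18 = 18×1 + 0  (stop)
So 858/73 = [11; 1, 3, 18].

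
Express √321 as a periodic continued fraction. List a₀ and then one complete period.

[17; 1, 10, 1, 34]

a₀ = ⌊√321⌋ = 17.
With m₀=0, d₀=1 and mₖ₊₁ = dₖaₖ − mₖ, dₖ₊₁ = (n − mₖ₊₁²)/dₖ, aₖ₊₁ = ⌊(a₀+mₖ₊₁)/dₖ₊₁⌋:
  k=1: m=17, d=32, a=1
  k=2: m=15, d=3, a=10
  k=3: m=15, d=32, a=1
  k=4: m=17, d=1, a=34
d=1 and a=2a₀=34 at k=4, so the next step gives (m, d) = (17, 32) again — its k=1 value — and the period has length 4.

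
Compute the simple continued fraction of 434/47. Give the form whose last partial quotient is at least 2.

434 = 9·47 + 11
47 = 4·11 + 3
11 = 3·3 + 2
3 = 1·2 + 1
2 = 2·1 + 0  (stop)
So 434/47 = [9; 4, 3, 1, 2].

[9; 4, 3, 1, 2]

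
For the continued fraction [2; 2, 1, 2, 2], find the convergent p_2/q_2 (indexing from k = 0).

Using pₖ = aₖpₖ₋₁ + pₖ₋₂, qₖ = aₖqₖ₋₁ + qₖ₋₂ (with p₋₁=1, p₋₂=0, q₋₁=0, q₋₂=1):
  k=0: a=2, p=2, q=1
  k=1: a=2, p=5, q=2
  k=2: a=1, p=7, q=3

7/3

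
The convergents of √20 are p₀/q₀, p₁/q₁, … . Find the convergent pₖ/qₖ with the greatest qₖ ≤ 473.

1364/305

√20 = [4; 2, 8, …] (period length 2).
Convergents:
  p_0/q_0 = 4/1
  p_1/q_1 = 9/2
  p_2/q_2 = 76/17
  p_3/q_3 = 161/36
  p_4/q_4 = 1364/305
  p_5/q_5 = 2889/646
q_4 = 305 ≤ 473 < 646 = q_5, so the answer is 1364/305.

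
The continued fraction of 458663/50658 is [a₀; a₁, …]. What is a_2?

2

458663 = 9·50658 + 2741   →  a_0 = 9
50658 = 18·2741 + 1320   →  a_1 = 18
2741 = 2·1320 + 101   →  a_2 = 2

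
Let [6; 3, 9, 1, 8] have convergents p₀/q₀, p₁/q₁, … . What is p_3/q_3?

Using pₖ = aₖpₖ₋₁ + pₖ₋₂, qₖ = aₖqₖ₋₁ + qₖ₋₂ (with p₋₁=1, p₋₂=0, q₋₁=0, q₋₂=1):
  k=0: a=6, p=6, q=1
  k=1: a=3, p=19, q=3
  k=2: a=9, p=177, q=28
  k=3: a=1, p=196, q=31

196/31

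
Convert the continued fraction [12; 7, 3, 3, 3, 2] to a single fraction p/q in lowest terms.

Fold from the inside: start with 2/1.
  3 + 1/2 = 7/2
  3 + 2/7 = 23/7
  3 + 7/23 = 76/23
  7 + 23/76 = 555/76
  12 + 76/555 = 6736/555

6736/555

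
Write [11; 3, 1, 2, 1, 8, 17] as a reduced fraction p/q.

Fold from the inside: start with 17/1.
  8 + 1/17 = 137/17
  1 + 17/137 = 154/137
  2 + 137/154 = 445/154
  1 + 154/445 = 599/445
  3 + 445/599 = 2242/599
  11 + 599/2242 = 25261/2242

25261/2242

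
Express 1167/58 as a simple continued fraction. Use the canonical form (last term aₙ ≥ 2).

1167 = 20×58 + 7
58 = 8×7 + 2
7 = 3×2 + 1
2 = 2×1 + 0  (stop)
So 1167/58 = [20; 8, 3, 2].

[20; 8, 3, 2]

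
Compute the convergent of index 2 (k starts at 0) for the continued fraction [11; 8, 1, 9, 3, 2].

Using pₖ = aₖpₖ₋₁ + pₖ₋₂, qₖ = aₖqₖ₋₁ + qₖ₋₂ (with p₋₁=1, p₋₂=0, q₋₁=0, q₋₂=1):
  k=0: a=11, p=11, q=1
  k=1: a=8, p=89, q=8
  k=2: a=1, p=100, q=9

100/9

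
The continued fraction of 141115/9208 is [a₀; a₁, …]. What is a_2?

141115 = 15·9208 + 2995   →  a_0 = 15
9208 = 3·2995 + 223   →  a_1 = 3
2995 = 13·223 + 96   →  a_2 = 13

13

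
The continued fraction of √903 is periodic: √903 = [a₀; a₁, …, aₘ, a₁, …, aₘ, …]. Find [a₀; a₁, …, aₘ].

[30; 20, 60]

a₀ = ⌊√903⌋ = 30.
With m₀=0, d₀=1 and mₖ₊₁ = dₖaₖ − mₖ, dₖ₊₁ = (n − mₖ₊₁²)/dₖ, aₖ₊₁ = ⌊(a₀+mₖ₊₁)/dₖ₊₁⌋:
  k=1: m=30, d=3, a=20
  k=2: m=30, d=1, a=60
d=1 and a=2a₀=60 at k=2, so the next step gives (m, d) = (30, 3) again — its k=1 value — and the period has length 2.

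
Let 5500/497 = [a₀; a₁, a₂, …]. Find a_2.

16

5500 = 11·497 + 33   →  a_0 = 11
497 = 15·33 + 2   →  a_1 = 15
33 = 16·2 + 1   →  a_2 = 16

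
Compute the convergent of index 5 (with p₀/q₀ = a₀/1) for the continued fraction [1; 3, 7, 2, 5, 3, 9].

Using pₖ = aₖpₖ₋₁ + pₖ₋₂, qₖ = aₖqₖ₋₁ + qₖ₋₂ (with p₋₁=1, p₋₂=0, q₋₁=0, q₋₂=1):
  k=0: a=1, p=1, q=1
  k=1: a=3, p=4, q=3
  k=2: a=7, p=29, q=22
  k=3: a=2, p=62, q=47
  k=4: a=5, p=339, q=257
  k=5: a=3, p=1079, q=818

1079/818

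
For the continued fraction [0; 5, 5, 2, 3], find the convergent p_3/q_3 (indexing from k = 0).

11/57

Using pₖ = aₖpₖ₋₁ + pₖ₋₂, qₖ = aₖqₖ₋₁ + qₖ₋₂ (with p₋₁=1, p₋₂=0, q₋₁=0, q₋₂=1):
  k=0: a=0, p=0, q=1
  k=1: a=5, p=1, q=5
  k=2: a=5, p=5, q=26
  k=3: a=2, p=11, q=57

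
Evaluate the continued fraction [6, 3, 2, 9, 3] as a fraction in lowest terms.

Using pₖ = aₖpₖ₋₁ + pₖ₋₂ and qₖ = aₖqₖ₋₁ + qₖ₋₂:
  k=0: a=6, p=6, q=1
  k=1: a=3, p=19, q=3
  k=2: a=2, p=44, q=7
  k=3: a=9, p=415, q=66
  k=4: a=3, p=1289, q=205

1289/205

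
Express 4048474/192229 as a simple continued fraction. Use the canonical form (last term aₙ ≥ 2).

4048474 = 21×192229 + 11665
192229 = 16×11665 + 5589
11665 = 2×5589 + 487
5589 = 11×487 + 232
487 = 2×232 + 23
232 = 10×23 + 2
23 = 11×2 + 1
2 = 2×1 + 0  (stop)
So 4048474/192229 = [21; 16, 2, 11, 2, 10, 11, 2].

[21; 16, 2, 11, 2, 10, 11, 2]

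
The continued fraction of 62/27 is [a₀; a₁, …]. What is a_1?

62 = 2·27 + 8   →  a_0 = 2
27 = 3·8 + 3   →  a_1 = 3

3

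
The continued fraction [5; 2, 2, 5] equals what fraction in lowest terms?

Fold from the inside: start with 5/1.
  2 + 1/5 = 11/5
  2 + 5/11 = 27/11
  5 + 11/27 = 146/27

146/27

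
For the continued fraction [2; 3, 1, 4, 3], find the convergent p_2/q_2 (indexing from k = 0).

9/4

Using pₖ = aₖpₖ₋₁ + pₖ₋₂, qₖ = aₖqₖ₋₁ + qₖ₋₂ (with p₋₁=1, p₋₂=0, q₋₁=0, q₋₂=1):
  k=0: a=2, p=2, q=1
  k=1: a=3, p=7, q=3
  k=2: a=1, p=9, q=4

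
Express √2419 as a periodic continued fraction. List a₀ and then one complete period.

[49; 5, 2, 5, 98]

a₀ = ⌊√2419⌋ = 49.
With m₀=0, d₀=1 and mₖ₊₁ = dₖaₖ − mₖ, dₖ₊₁ = (n − mₖ₊₁²)/dₖ, aₖ₊₁ = ⌊(a₀+mₖ₊₁)/dₖ₊₁⌋:
  k=1: m=49, d=18, a=5
  k=2: m=41, d=41, a=2
  k=3: m=41, d=18, a=5
  k=4: m=49, d=1, a=98
d=1 and a=2a₀=98 at k=4, so the next step gives (m, d) = (49, 18) again — its k=1 value — and the period has length 4.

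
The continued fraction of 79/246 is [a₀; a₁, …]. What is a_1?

3

79 = 0·246 + 79   →  a_0 = 0
246 = 3·79 + 9   →  a_1 = 3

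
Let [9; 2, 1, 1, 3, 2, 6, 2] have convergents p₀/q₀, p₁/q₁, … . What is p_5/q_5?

385/41

Using pₖ = aₖpₖ₋₁ + pₖ₋₂, qₖ = aₖqₖ₋₁ + qₖ₋₂ (with p₋₁=1, p₋₂=0, q₋₁=0, q₋₂=1):
  k=0: a=9, p=9, q=1
  k=1: a=2, p=19, q=2
  k=2: a=1, p=28, q=3
  k=3: a=1, p=47, q=5
  k=4: a=3, p=169, q=18
  k=5: a=2, p=385, q=41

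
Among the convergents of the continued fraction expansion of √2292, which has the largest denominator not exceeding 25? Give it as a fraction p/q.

√2292 = [47; 1, 6, 1, 94, …] (period length 4).
Convergents:
  p_0/q_0 = 47/1
  p_1/q_1 = 48/1
  p_2/q_2 = 335/7
  p_3/q_3 = 383/8
  p_4/q_4 = 36337/759
q_3 = 8 ≤ 25 < 759 = q_4, so the answer is 383/8.

383/8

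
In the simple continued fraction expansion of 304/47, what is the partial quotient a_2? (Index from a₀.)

7

304 = 6·47 + 22   →  a_0 = 6
47 = 2·22 + 3   →  a_1 = 2
22 = 7·3 + 1   →  a_2 = 7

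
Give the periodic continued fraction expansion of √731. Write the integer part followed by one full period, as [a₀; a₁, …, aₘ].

a₀ = ⌊√731⌋ = 27.
With m₀=0, d₀=1 and mₖ₊₁ = dₖaₖ − mₖ, dₖ₊₁ = (n − mₖ₊₁²)/dₖ, aₖ₊₁ = ⌊(a₀+mₖ₊₁)/dₖ₊₁⌋:
  k=1: m=27, d=2, a=27
  k=2: m=27, d=1, a=54
d=1 and a=2a₀=54 at k=2, so the next step gives (m, d) = (27, 2) again — its k=1 value — and the period has length 2.

[27; 27, 54]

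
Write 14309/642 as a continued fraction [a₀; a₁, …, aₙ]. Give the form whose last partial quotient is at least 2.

[22; 3, 2, 7, 1, 10]

14309 = 22*642 + 185
642 = 3*185 + 87
185 = 2*87 + 11
87 = 7*11 + 10
11 = 1*10 + 1
10 = 10*1 + 0  (stop)
So 14309/642 = [22; 3, 2, 7, 1, 10].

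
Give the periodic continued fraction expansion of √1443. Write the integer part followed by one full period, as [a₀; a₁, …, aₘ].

a₀ = ⌊√1443⌋ = 37.

[37; 1, 74]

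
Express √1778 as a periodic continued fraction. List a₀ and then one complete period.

a₀ = ⌊√1778⌋ = 42.
With m₀=0, d₀=1 and mₖ₊₁ = dₖaₖ − mₖ, dₖ₊₁ = (n − mₖ₊₁²)/dₖ, aₖ₊₁ = ⌊(a₀+mₖ₊₁)/dₖ₊₁⌋:
  k=1: m=42, d=14, a=6
  k=2: m=42, d=1, a=84
d=1 and a=2a₀=84 at k=2, so the next step gives (m, d) = (42, 14) again — its k=1 value — and the period has length 2.

[42; 6, 84]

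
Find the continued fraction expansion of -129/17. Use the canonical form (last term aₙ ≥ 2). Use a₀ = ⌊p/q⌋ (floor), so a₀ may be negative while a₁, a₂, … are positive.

-129 = -8·17 + 7
17 = 2·7 + 3
7 = 2·3 + 1
3 = 3·1 + 0  (stop)
So -129/17 = [-8; 2, 2, 3].

[-8; 2, 2, 3]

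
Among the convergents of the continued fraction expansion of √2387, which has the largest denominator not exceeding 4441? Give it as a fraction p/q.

200460/4103

√2387 = [48; 1, 5, 1, 96, …] (period length 4).
Convergents:
  p_0/q_0 = 48/1
  p_1/q_1 = 49/1
  p_2/q_2 = 293/6
  p_3/q_3 = 342/7
  p_4/q_4 = 33125/678
  p_5/q_5 = 33467/685
  p_6/q_6 = 200460/4103
  p_7/q_7 = 233927/4788
q_6 = 4103 ≤ 4441 < 4788 = q_7, so the answer is 200460/4103.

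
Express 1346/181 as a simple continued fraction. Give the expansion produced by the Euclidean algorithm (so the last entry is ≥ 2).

[7; 2, 3, 2, 3, 3]

1346 = 7·181 + 79
181 = 2·79 + 23
79 = 3·23 + 10
23 = 2·10 + 3
10 = 3·3 + 1
3 = 3·1 + 0  (stop)
So 1346/181 = [7; 2, 3, 2, 3, 3].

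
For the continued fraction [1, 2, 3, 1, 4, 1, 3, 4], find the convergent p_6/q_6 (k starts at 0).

287/199

Using pₖ = aₖpₖ₋₁ + pₖ₋₂, qₖ = aₖqₖ₋₁ + qₖ₋₂ (with p₋₁=1, p₋₂=0, q₋₁=0, q₋₂=1):
  k=0: a=1, p=1, q=1
  k=1: a=2, p=3, q=2
  k=2: a=3, p=10, q=7
  k=3: a=1, p=13, q=9
  k=4: a=4, p=62, q=43
  k=5: a=1, p=75, q=52
  k=6: a=3, p=287, q=199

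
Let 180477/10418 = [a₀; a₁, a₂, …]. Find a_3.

180477 = 17·10418 + 3371   →  a_0 = 17
10418 = 3·3371 + 305   →  a_1 = 3
3371 = 11·305 + 16   →  a_2 = 11
305 = 19·16 + 1   →  a_3 = 19

19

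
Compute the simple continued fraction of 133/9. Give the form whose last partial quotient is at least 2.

[14; 1, 3, 2]

133 = 14×9 + 7
9 = 1×7 + 2
7 = 3×2 + 1
2 = 2×1 + 0  (stop)
So 133/9 = [14; 1, 3, 2].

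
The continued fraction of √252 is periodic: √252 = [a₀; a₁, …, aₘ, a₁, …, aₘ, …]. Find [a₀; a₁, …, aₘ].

a₀ = ⌊√252⌋ = 15.
With m₀=0, d₀=1 and mₖ₊₁ = dₖaₖ − mₖ, dₖ₊₁ = (n − mₖ₊₁²)/dₖ, aₖ₊₁ = ⌊(a₀+mₖ₊₁)/dₖ₊₁⌋:
  k=1: m=15, d=27, a=1
  k=2: m=12, d=4, a=6
  k=3: m=12, d=27, a=1
  k=4: m=15, d=1, a=30
d=1 and a=2a₀=30 at k=4, so the next step gives (m, d) = (15, 27) again — its k=1 value — and the period has length 4.

[15; 1, 6, 1, 30]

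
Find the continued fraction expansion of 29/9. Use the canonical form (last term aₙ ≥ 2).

29 = 3*9 + 2
9 = 4*2 + 1
2 = 2*1 + 0  (stop)
So 29/9 = [3; 4, 2].

[3; 4, 2]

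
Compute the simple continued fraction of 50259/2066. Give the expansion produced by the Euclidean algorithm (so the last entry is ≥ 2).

50259 = 24·2066 + 675
2066 = 3·675 + 41
675 = 16·41 + 19
41 = 2·19 + 3
19 = 6·3 + 1
3 = 3·1 + 0  (stop)
So 50259/2066 = [24; 3, 16, 2, 6, 3].

[24; 3, 16, 2, 6, 3]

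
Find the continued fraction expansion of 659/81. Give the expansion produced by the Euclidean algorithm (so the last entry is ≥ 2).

[8; 7, 2, 1, 3]

659 = 8*81 + 11
81 = 7*11 + 4
11 = 2*4 + 3
4 = 1*3 + 1
3 = 3*1 + 0  (stop)
So 659/81 = [8; 7, 2, 1, 3].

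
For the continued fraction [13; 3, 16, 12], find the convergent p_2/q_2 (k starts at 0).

653/49

Using pₖ = aₖpₖ₋₁ + pₖ₋₂, qₖ = aₖqₖ₋₁ + qₖ₋₂ (with p₋₁=1, p₋₂=0, q₋₁=0, q₋₂=1):
  k=0: a=13, p=13, q=1
  k=1: a=3, p=40, q=3
  k=2: a=16, p=653, q=49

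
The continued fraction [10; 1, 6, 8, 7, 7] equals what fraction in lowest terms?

Fold from the inside: start with 7/1.
  7 + 1/7 = 50/7
  8 + 7/50 = 407/50
  6 + 50/407 = 2492/407
  1 + 407/2492 = 2899/2492
  10 + 2492/2899 = 31482/2899

31482/2899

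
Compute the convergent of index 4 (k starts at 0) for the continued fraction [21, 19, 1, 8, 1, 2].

4189/199

Using pₖ = aₖpₖ₋₁ + pₖ₋₂, qₖ = aₖqₖ₋₁ + qₖ₋₂ (with p₋₁=1, p₋₂=0, q₋₁=0, q₋₂=1):
  k=0: a=21, p=21, q=1
  k=1: a=19, p=400, q=19
  k=2: a=1, p=421, q=20
  k=3: a=8, p=3768, q=179
  k=4: a=1, p=4189, q=199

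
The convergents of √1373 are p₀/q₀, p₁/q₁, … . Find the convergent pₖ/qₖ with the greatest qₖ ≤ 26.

√1373 = [37; 18, 1, 1, 18, 74, …] (period length 5).
Convergents:
  p_0/q_0 = 37/1
  p_1/q_1 = 667/18
  p_2/q_2 = 704/19
  p_3/q_3 = 1371/37
q_2 = 19 ≤ 26 < 37 = q_3, so the answer is 704/19.

704/19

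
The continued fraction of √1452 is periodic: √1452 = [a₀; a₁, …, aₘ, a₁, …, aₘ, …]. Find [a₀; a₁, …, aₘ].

[38; 9, 1, 1, 18, 1, 1, 9, 76]

a₀ = ⌊√1452⌋ = 38.
With m₀=0, d₀=1 and mₖ₊₁ = dₖaₖ − mₖ, dₖ₊₁ = (n − mₖ₊₁²)/dₖ, aₖ₊₁ = ⌊(a₀+mₖ₊₁)/dₖ₊₁⌋:
  k=1: m=38, d=8, a=9
  k=2: m=34, d=37, a=1
  k=3: m=3, d=39, a=1
  k=4: m=36, d=4, a=18
  k=5: m=36, d=39, a=1
  k=6: m=3, d=37, a=1
  k=7: m=34, d=8, a=9
  k=8: m=38, d=1, a=76
d=1 and a=2a₀=76 at k=8, so the next step gives (m, d) = (38, 8) again — its k=1 value — and the period has length 8.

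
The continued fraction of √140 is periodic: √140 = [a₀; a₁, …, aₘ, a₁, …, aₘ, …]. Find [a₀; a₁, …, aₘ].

a₀ = ⌊√140⌋ = 11.

[11; 1, 4, 1, 22]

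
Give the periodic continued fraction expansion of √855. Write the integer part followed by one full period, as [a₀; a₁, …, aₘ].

[29; 4, 6, 4, 58]

a₀ = ⌊√855⌋ = 29.
With m₀=0, d₀=1 and mₖ₊₁ = dₖaₖ − mₖ, dₖ₊₁ = (n − mₖ₊₁²)/dₖ, aₖ₊₁ = ⌊(a₀+mₖ₊₁)/dₖ₊₁⌋:
  k=1: m=29, d=14, a=4
  k=2: m=27, d=9, a=6
  k=3: m=27, d=14, a=4
  k=4: m=29, d=1, a=58
d=1 and a=2a₀=58 at k=4, so the next step gives (m, d) = (29, 14) again — its k=1 value — and the period has length 4.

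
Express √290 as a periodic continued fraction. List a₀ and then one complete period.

a₀ = ⌊√290⌋ = 17.
With m₀=0, d₀=1 and mₖ₊₁ = dₖaₖ − mₖ, dₖ₊₁ = (n − mₖ₊₁²)/dₖ, aₖ₊₁ = ⌊(a₀+mₖ₊₁)/dₖ₊₁⌋:
  k=1: m=17, d=1, a=34
d=1 and a=2a₀=34 at k=1, so the next step gives (m, d) = (17, 1) again — its k=1 value — and the period has length 1.

[17; 34]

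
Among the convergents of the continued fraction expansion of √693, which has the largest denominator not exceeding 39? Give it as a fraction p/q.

974/37

√693 = [26; 3, 12, 1, 4, 1, 12, 3, 52, …] (period length 8).
Convergents:
  p_0/q_0 = 26/1
  p_1/q_1 = 79/3
  p_2/q_2 = 974/37
  p_3/q_3 = 1053/40
q_2 = 37 ≤ 39 < 40 = q_3, so the answer is 974/37.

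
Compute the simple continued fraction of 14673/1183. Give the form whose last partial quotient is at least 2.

[12; 2, 2, 12, 19]

14673 = 12×1183 + 477
1183 = 2×477 + 229
477 = 2×229 + 19
229 = 12×19 + 1
19 = 19×1 + 0  (stop)
So 14673/1183 = [12; 2, 2, 12, 19].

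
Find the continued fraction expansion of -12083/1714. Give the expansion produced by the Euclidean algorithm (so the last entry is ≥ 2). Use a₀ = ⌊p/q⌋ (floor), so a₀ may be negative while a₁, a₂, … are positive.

[-8; 1, 19, 6, 14]

-12083 = -8·1714 + 1629
1714 = 1·1629 + 85
1629 = 19·85 + 14
85 = 6·14 + 1
14 = 14·1 + 0  (stop)
So -12083/1714 = [-8; 1, 19, 6, 14].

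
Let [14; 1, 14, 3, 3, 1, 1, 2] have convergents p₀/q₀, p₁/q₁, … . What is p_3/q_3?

Using pₖ = aₖpₖ₋₁ + pₖ₋₂, qₖ = aₖqₖ₋₁ + qₖ₋₂ (with p₋₁=1, p₋₂=0, q₋₁=0, q₋₂=1):
  k=0: a=14, p=14, q=1
  k=1: a=1, p=15, q=1
  k=2: a=14, p=224, q=15
  k=3: a=3, p=687, q=46

687/46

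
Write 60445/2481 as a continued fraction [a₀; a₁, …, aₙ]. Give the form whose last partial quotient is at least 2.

60445 = 24×2481 + 901
2481 = 2×901 + 679
901 = 1×679 + 222
679 = 3×222 + 13
222 = 17×13 + 1
13 = 13×1 + 0  (stop)
So 60445/2481 = [24; 2, 1, 3, 17, 13].

[24; 2, 1, 3, 17, 13]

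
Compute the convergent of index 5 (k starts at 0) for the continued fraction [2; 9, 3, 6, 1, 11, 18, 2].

5125/2432

Using pₖ = aₖpₖ₋₁ + pₖ₋₂, qₖ = aₖqₖ₋₁ + qₖ₋₂ (with p₋₁=1, p₋₂=0, q₋₁=0, q₋₂=1):
  k=0: a=2, p=2, q=1
  k=1: a=9, p=19, q=9
  k=2: a=3, p=59, q=28
  k=3: a=6, p=373, q=177
  k=4: a=1, p=432, q=205
  k=5: a=11, p=5125, q=2432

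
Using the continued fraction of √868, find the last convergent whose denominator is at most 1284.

√868 = [29; 2, 6, 19, 2, 19, 6, 2, 58, …] (period length 8).
Convergents:
  p_0/q_0 = 29/1
  p_1/q_1 = 59/2
  p_2/q_2 = 383/13
  p_3/q_3 = 7336/249
  p_4/q_4 = 15055/511
  p_5/q_5 = 293381/9958
q_4 = 511 ≤ 1284 < 9958 = q_5, so the answer is 15055/511.

15055/511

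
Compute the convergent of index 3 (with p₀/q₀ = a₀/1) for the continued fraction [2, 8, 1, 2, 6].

Using pₖ = aₖpₖ₋₁ + pₖ₋₂, qₖ = aₖqₖ₋₁ + qₖ₋₂ (with p₋₁=1, p₋₂=0, q₋₁=0, q₋₂=1):
  k=0: a=2, p=2, q=1
  k=1: a=8, p=17, q=8
  k=2: a=1, p=19, q=9
  k=3: a=2, p=55, q=26

55/26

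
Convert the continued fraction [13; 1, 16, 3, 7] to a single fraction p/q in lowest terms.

Using pₖ = aₖpₖ₋₁ + pₖ₋₂ and qₖ = aₖqₖ₋₁ + qₖ₋₂:
  k=0: a=13, p=13, q=1
  k=1: a=1, p=14, q=1
  k=2: a=16, p=237, q=17
  k=3: a=3, p=725, q=52
  k=4: a=7, p=5312, q=381

5312/381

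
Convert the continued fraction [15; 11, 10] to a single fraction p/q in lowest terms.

Using pₖ = aₖpₖ₋₁ + pₖ₋₂ and qₖ = aₖqₖ₋₁ + qₖ₋₂:
  k=0: a=15, p=15, q=1
  k=1: a=11, p=166, q=11
  k=2: a=10, p=1675, q=111

1675/111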